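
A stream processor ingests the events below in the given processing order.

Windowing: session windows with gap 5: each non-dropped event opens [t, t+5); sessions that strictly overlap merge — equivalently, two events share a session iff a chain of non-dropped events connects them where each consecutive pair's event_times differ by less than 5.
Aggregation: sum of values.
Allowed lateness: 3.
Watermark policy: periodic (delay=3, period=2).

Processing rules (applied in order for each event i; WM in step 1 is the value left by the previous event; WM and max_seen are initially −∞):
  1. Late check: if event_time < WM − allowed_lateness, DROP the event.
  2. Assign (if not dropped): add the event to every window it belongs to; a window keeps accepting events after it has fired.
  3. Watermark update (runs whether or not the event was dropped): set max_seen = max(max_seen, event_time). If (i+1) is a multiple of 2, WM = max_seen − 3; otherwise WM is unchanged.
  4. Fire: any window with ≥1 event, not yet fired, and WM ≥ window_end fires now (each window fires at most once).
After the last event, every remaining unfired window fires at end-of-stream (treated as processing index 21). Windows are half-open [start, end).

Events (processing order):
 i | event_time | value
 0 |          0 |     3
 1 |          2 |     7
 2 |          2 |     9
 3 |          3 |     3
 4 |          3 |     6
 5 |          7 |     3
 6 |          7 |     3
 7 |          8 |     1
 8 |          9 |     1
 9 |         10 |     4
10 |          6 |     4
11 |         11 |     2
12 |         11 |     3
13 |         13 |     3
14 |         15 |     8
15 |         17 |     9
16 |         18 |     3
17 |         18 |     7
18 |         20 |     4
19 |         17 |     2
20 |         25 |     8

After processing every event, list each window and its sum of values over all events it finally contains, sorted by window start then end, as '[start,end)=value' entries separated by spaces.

[0,25)=85 [25,30)=8

i=0 t=0 v=3: → [0,5); WM=−∞
i=1 t=2 v=7: → [0,7); WM=-1
i=2 t=2 v=9: → [0,7); WM=-1
i=3 t=3 v=3: → [0,8); WM=0
i=4 t=3 v=6: → [0,8); WM=0
i=5 t=7 v=3: → [0,12); WM=4
i=6 t=7 v=3: → [0,12); WM=4
i=7 t=8 v=1: → [0,13); WM=5
i=8 t=9 v=1: → [0,14); WM=5
i=9 t=10 v=4: → [0,15); WM=7
i=10 t=6 v=4: → [0,15); WM=7
i=11 t=11 v=2: → [0,16); WM=8
i=12 t=11 v=3: → [0,16); WM=8
i=13 t=13 v=3: → [0,18); WM=10
i=14 t=15 v=8: → [0,20); WM=10
i=15 t=17 v=9: → [0,22); WM=14
i=16 t=18 v=3: → [0,23); WM=14
i=17 t=18 v=7: → [0,23); WM=15
i=18 t=20 v=4: → [0,25); WM=15
i=19 t=17 v=2: → [0,25); WM=17
i=20 t=25 v=8: → [25,30); WM=17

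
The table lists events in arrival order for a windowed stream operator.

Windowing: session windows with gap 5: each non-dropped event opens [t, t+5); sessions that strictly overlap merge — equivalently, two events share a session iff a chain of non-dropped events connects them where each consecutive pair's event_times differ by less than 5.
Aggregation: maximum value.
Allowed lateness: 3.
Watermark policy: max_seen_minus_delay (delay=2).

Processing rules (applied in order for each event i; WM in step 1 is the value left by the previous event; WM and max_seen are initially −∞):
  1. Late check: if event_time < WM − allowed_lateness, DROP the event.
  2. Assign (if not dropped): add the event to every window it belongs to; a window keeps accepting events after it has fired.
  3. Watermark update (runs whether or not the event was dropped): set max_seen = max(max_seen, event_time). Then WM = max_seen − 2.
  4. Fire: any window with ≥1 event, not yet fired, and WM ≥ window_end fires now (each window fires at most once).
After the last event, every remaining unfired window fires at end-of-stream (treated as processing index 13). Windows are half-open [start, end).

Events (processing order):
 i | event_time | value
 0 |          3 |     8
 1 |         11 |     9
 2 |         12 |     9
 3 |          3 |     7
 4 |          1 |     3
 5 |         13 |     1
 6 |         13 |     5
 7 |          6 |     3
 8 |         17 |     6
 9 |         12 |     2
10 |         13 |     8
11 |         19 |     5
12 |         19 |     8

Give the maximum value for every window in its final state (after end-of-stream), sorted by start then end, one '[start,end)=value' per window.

i=0 t=3 v=8: → [3,8); WM=1
i=1 t=11 v=9: → [11,16); WM=9
i=2 t=12 v=9: → [11,17); WM=10
i=3 t=3 v=7: DROP (t<10-3); WM=10
i=4 t=1 v=3: DROP (t<10-3); WM=10
i=5 t=13 v=1: → [11,18); WM=11
i=6 t=13 v=5: → [11,18); WM=11
i=7 t=6 v=3: DROP (t<11-3); WM=11
i=8 t=17 v=6: → [11,22); WM=15
i=9 t=12 v=2: → [11,22); WM=15
i=10 t=13 v=8: → [11,22); WM=15
i=11 t=19 v=5: → [11,24); WM=17
i=12 t=19 v=8: → [11,24); WM=17

[3,8)=8 [11,24)=9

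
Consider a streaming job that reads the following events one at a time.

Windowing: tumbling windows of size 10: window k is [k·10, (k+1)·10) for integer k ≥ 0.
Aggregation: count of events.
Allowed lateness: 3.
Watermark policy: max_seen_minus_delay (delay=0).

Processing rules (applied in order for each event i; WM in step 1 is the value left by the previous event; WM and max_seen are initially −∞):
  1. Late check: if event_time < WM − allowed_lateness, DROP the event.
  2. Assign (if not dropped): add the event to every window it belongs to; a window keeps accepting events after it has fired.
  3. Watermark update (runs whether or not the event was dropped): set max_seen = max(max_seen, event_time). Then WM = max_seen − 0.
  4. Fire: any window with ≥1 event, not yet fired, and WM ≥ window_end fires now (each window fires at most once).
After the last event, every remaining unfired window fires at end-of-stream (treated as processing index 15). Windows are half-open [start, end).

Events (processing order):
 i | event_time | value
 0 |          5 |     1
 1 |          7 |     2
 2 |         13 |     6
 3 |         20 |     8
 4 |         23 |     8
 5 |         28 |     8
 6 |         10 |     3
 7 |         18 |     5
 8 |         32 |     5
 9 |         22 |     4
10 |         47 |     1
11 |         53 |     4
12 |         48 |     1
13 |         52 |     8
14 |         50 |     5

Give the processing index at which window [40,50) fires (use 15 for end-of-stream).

i=0 t=5 v=1: → [0,10); WM=5
i=1 t=7 v=2: → [0,10); WM=7
i=2 t=13 v=6: → [10,20); WM=13; [0,10) fires=2
i=3 t=20 v=8: → [20,30); WM=20; [10,20) fires=1
i=4 t=23 v=8: → [20,30); WM=23
i=5 t=28 v=8: → [20,30); WM=28
i=6 t=10 v=3: DROP (t<28-3); WM=28
i=7 t=18 v=5: DROP (t<28-3); WM=28
i=8 t=32 v=5: → [30,40); WM=32; [20,30) fires=3
i=9 t=22 v=4: DROP (t<32-3); WM=32
i=10 t=47 v=1: → [40,50); WM=47; [30,40) fires=1
i=11 t=53 v=4: → [50,60); WM=53; [40,50) fires=1
i=12 t=48 v=1: DROP (t<53-3); WM=53
i=13 t=52 v=8: → [50,60); WM=53
i=14 t=50 v=5: → [50,60); WM=53

11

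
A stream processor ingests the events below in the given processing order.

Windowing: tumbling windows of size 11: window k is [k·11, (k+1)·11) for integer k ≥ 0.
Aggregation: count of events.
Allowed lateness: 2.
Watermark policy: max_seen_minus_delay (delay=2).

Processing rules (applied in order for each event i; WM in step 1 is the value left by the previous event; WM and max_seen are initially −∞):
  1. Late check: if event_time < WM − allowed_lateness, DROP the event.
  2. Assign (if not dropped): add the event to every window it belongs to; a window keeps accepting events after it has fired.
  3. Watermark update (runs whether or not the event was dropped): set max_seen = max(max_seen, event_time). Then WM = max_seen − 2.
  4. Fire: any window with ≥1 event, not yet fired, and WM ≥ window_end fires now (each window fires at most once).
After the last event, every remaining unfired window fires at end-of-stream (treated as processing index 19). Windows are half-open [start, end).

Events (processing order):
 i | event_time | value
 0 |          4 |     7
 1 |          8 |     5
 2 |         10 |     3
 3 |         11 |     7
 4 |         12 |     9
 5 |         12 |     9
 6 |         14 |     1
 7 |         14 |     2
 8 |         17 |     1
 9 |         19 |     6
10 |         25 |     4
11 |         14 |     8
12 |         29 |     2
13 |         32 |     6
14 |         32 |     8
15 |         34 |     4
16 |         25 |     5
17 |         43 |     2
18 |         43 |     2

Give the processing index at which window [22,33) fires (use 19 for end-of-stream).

17

i=0 t=4 v=7: → [0,11); WM=2
i=1 t=8 v=5: → [0,11); WM=6
i=2 t=10 v=3: → [0,11); WM=8
i=3 t=11 v=7: → [11,22); WM=9
i=4 t=12 v=9: → [11,22); WM=10
i=5 t=12 v=9: → [11,22); WM=10
i=6 t=14 v=1: → [11,22); WM=12; [0,11) fires=3
i=7 t=14 v=2: → [11,22); WM=12
i=8 t=17 v=1: → [11,22); WM=15
i=9 t=19 v=6: → [11,22); WM=17
i=10 t=25 v=4: → [22,33); WM=23; [11,22) fires=7
i=11 t=14 v=8: DROP (t<23-2); WM=23
i=12 t=29 v=2: → [22,33); WM=27
i=13 t=32 v=6: → [22,33); WM=30
i=14 t=32 v=8: → [22,33); WM=30
i=15 t=34 v=4: → [33,44); WM=32
i=16 t=25 v=5: DROP (t<32-2); WM=32
i=17 t=43 v=2: → [33,44); WM=41; [22,33) fires=4
i=18 t=43 v=2: → [33,44); WM=41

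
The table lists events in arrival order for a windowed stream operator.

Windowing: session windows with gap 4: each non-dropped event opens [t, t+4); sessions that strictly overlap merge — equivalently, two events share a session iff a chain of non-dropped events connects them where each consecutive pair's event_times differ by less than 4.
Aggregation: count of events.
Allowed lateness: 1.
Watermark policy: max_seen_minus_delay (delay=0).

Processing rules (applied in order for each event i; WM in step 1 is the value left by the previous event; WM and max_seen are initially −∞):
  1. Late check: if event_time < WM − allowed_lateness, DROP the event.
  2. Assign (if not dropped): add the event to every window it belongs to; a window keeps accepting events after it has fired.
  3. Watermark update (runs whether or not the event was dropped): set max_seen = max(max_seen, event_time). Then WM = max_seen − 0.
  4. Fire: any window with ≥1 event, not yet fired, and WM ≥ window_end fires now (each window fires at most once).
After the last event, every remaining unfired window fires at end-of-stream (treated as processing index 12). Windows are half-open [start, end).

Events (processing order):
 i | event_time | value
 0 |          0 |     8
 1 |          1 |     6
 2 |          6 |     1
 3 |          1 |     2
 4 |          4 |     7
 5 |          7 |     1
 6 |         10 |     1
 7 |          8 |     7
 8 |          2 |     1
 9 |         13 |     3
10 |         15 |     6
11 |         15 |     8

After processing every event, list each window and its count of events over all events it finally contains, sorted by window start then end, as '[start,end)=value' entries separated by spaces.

[0,5)=2 [6,19)=6

i=0 t=0 v=8: → [0,4); WM=0
i=1 t=1 v=6: → [0,5); WM=1
i=2 t=6 v=1: → [6,10); WM=6
i=3 t=1 v=2: DROP (t<6-1); WM=6
i=4 t=4 v=7: DROP (t<6-1); WM=6
i=5 t=7 v=1: → [6,11); WM=7
i=6 t=10 v=1: → [6,14); WM=10
i=7 t=8 v=7: DROP (t<10-1); WM=10
i=8 t=2 v=1: DROP (t<10-1); WM=10
i=9 t=13 v=3: → [6,17); WM=13
i=10 t=15 v=6: → [6,19); WM=15
i=11 t=15 v=8: → [6,19); WM=15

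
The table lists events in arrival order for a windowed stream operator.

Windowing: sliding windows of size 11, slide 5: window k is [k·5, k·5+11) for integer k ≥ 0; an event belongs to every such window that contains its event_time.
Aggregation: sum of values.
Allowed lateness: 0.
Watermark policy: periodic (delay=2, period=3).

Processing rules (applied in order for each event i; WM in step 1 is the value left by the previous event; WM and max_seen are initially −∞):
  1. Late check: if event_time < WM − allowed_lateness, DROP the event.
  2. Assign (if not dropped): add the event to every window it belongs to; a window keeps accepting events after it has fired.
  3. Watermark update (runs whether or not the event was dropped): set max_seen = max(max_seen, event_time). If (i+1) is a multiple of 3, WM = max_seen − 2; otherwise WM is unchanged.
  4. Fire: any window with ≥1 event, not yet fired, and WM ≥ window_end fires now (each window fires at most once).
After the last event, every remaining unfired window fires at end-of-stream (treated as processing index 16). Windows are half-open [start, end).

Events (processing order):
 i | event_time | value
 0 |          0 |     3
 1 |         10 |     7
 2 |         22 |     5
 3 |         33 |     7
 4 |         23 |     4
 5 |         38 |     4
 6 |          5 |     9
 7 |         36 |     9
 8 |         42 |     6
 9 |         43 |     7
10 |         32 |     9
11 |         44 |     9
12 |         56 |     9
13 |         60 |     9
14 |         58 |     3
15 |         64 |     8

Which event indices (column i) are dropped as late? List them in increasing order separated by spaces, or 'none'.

i=0 t=0 v=3: → [0,11); WM=−∞
i=1 t=10 v=7: → [10,21),[5,16),[0,11); WM=−∞
i=2 t=22 v=5: → [20,31),[15,26); WM=20; [0,11) fires=10 [5,16) fires=7
i=3 t=33 v=7: → [30,41),[25,36); WM=20
i=4 t=23 v=4: → [20,31),[15,26); WM=20
i=5 t=38 v=4: → [35,46),[30,41); WM=36; [10,21) fires=7 [15,26) fires=9 [20,31) fires=9 [25,36) fires=7
i=6 t=5 v=9: DROP (t<36-0); WM=36
i=7 t=36 v=9: → [35,46),[30,41); WM=36
i=8 t=42 v=6: → [40,51),[35,46); WM=40
i=9 t=43 v=7: → [40,51),[35,46); WM=40
i=10 t=32 v=9: DROP (t<40-0); WM=40
i=11 t=44 v=9: → [40,51),[35,46); WM=42; [30,41) fires=20
i=12 t=56 v=9: → [55,66),[50,61); WM=42
i=13 t=60 v=9: → [60,71),[55,66),[50,61); WM=42
i=14 t=58 v=3: → [55,66),[50,61); WM=58; [35,46) fires=35 [40,51) fires=22
i=15 t=64 v=8: → [60,71),[55,66); WM=58

6 10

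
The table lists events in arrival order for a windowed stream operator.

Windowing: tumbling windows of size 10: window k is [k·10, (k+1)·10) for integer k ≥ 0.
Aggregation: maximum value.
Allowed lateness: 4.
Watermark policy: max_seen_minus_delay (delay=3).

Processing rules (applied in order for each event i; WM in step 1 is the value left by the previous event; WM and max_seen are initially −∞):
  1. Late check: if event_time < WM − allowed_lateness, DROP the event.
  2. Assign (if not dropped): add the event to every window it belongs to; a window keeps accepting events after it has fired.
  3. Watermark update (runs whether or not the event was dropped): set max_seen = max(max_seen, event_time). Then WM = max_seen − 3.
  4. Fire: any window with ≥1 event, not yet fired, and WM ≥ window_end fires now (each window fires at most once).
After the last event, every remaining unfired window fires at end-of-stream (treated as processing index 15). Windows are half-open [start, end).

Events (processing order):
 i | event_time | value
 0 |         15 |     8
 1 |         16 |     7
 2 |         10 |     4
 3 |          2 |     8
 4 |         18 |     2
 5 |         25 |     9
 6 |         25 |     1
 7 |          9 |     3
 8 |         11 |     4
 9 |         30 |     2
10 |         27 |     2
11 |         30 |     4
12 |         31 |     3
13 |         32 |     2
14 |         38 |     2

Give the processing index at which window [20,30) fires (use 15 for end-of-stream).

i=0 t=15 v=8: → [10,20); WM=12
i=1 t=16 v=7: → [10,20); WM=13
i=2 t=10 v=4: → [10,20); WM=13
i=3 t=2 v=8: DROP (t<13-4); WM=13
i=4 t=18 v=2: → [10,20); WM=15
i=5 t=25 v=9: → [20,30); WM=22; [10,20) fires=8
i=6 t=25 v=1: → [20,30); WM=22
i=7 t=9 v=3: DROP (t<22-4); WM=22
i=8 t=11 v=4: DROP (t<22-4); WM=22
i=9 t=30 v=2: → [30,40); WM=27
i=10 t=27 v=2: → [20,30); WM=27
i=11 t=30 v=4: → [30,40); WM=27
i=12 t=31 v=3: → [30,40); WM=28
i=13 t=32 v=2: → [30,40); WM=29
i=14 t=38 v=2: → [30,40); WM=35; [20,30) fires=9

14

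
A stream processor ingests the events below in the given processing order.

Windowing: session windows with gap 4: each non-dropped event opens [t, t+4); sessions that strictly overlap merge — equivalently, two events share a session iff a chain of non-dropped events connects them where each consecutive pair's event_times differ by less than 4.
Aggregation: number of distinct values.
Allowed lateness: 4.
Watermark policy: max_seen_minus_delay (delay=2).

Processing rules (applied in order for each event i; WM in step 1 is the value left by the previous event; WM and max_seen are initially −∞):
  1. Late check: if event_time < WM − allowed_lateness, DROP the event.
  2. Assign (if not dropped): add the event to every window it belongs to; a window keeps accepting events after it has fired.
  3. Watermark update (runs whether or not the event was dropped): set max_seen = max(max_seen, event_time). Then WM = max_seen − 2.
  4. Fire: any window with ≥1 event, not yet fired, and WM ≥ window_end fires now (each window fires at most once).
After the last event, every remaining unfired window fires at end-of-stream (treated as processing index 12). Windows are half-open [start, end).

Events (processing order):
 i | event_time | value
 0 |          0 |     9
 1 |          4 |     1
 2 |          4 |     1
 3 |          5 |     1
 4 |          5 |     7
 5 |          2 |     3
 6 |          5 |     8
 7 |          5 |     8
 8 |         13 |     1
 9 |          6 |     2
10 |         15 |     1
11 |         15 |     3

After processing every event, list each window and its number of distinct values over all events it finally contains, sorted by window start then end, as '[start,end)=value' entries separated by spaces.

[0,9)=5 [13,19)=2

i=0 t=0 v=9: → [0,4); WM=-2
i=1 t=4 v=1: → [4,8); WM=2
i=2 t=4 v=1: → [4,8); WM=2
i=3 t=5 v=1: → [4,9); WM=3
i=4 t=5 v=7: → [4,9); WM=3
i=5 t=2 v=3: → [0,9); WM=3
i=6 t=5 v=8: → [0,9); WM=3
i=7 t=5 v=8: → [0,9); WM=3
i=8 t=13 v=1: → [13,17); WM=11
i=9 t=6 v=2: DROP (t<11-4); WM=11
i=10 t=15 v=1: → [13,19); WM=13
i=11 t=15 v=3: → [13,19); WM=13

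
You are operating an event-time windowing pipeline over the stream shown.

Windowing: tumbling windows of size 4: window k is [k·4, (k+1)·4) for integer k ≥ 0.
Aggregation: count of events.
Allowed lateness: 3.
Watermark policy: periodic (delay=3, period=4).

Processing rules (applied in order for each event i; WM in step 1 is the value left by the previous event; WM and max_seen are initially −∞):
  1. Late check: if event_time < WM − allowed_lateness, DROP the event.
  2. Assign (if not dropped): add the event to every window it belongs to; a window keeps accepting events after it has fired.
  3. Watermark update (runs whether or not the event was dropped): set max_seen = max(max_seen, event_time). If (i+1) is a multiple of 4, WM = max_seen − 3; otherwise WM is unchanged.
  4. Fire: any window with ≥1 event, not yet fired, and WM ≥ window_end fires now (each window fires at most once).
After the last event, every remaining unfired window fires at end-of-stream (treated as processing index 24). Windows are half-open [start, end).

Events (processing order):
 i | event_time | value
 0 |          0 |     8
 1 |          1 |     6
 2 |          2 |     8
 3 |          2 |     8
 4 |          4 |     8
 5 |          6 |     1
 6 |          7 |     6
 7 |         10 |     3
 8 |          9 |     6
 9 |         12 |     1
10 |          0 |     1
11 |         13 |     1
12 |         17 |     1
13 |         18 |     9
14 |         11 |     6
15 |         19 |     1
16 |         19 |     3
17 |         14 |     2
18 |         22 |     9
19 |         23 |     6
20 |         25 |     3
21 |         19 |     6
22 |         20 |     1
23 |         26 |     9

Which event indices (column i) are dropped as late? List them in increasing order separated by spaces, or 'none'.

i=0 t=0 v=8: → [0,4); WM=−∞
i=1 t=1 v=6: → [0,4); WM=−∞
i=2 t=2 v=8: → [0,4); WM=−∞
i=3 t=2 v=8: → [0,4); WM=-1
i=4 t=4 v=8: → [4,8); WM=-1
i=5 t=6 v=1: → [4,8); WM=-1
i=6 t=7 v=6: → [4,8); WM=-1
i=7 t=10 v=3: → [8,12); WM=7; [0,4) fires=4
i=8 t=9 v=6: → [8,12); WM=7
i=9 t=12 v=1: → [12,16); WM=7
i=10 t=0 v=1: DROP (t<7-3); WM=7
i=11 t=13 v=1: → [12,16); WM=10; [4,8) fires=3
i=12 t=17 v=1: → [16,20); WM=10
i=13 t=18 v=9: → [16,20); WM=10
i=14 t=11 v=6: → [8,12); WM=10
i=15 t=19 v=1: → [16,20); WM=16; [8,12) fires=3 [12,16) fires=2
i=16 t=19 v=3: → [16,20); WM=16
i=17 t=14 v=2: → [12,16); WM=16
i=18 t=22 v=9: → [20,24); WM=16
i=19 t=23 v=6: → [20,24); WM=20; [16,20) fires=4
i=20 t=25 v=3: → [24,28); WM=20
i=21 t=19 v=6: → [16,20); WM=20
i=22 t=20 v=1: → [20,24); WM=20
i=23 t=26 v=9: → [24,28); WM=23

10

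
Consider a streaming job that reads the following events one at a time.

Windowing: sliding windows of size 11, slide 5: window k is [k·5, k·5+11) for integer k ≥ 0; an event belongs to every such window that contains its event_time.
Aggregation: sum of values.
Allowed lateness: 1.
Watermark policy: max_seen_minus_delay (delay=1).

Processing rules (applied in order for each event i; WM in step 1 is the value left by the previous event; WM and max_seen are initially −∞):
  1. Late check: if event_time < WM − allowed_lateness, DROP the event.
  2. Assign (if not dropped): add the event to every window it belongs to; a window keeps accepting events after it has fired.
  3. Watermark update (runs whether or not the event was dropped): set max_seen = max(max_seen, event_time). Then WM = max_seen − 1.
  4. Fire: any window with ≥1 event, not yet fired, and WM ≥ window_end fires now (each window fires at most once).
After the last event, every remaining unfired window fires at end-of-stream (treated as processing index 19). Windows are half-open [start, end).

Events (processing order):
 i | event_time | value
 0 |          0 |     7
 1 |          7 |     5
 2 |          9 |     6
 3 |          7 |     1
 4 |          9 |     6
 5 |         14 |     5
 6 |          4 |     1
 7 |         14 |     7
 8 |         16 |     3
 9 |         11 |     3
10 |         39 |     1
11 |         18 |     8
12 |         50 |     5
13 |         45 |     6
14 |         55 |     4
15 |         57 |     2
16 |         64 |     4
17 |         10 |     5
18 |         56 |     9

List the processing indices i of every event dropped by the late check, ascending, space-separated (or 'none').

6 9 11 13 17 18

i=0 t=0 v=7: → [0,11); WM=-1
i=1 t=7 v=5: → [5,16),[0,11); WM=6
i=2 t=9 v=6: → [5,16),[0,11); WM=8
i=3 t=7 v=1: → [5,16),[0,11); WM=8
i=4 t=9 v=6: → [5,16),[0,11); WM=8
i=5 t=14 v=5: → [10,21),[5,16); WM=13; [0,11) fires=25
i=6 t=4 v=1: DROP (t<13-1); WM=13
i=7 t=14 v=7: → [10,21),[5,16); WM=13
i=8 t=16 v=3: → [15,26),[10,21); WM=15
i=9 t=11 v=3: DROP (t<15-1); WM=15
i=10 t=39 v=1: → [35,46),[30,41); WM=38; [5,16) fires=30 [10,21) fires=15 [15,26) fires=3
i=11 t=18 v=8: DROP (t<38-1); WM=38
i=12 t=50 v=5: → [50,61),[45,56),[40,51); WM=49; [30,41) fires=1 [35,46) fires=1
i=13 t=45 v=6: DROP (t<49-1); WM=49
i=14 t=55 v=4: → [55,66),[50,61),[45,56); WM=54; [40,51) fires=5
i=15 t=57 v=2: → [55,66),[50,61); WM=56; [45,56) fires=9
i=16 t=64 v=4: → [60,71),[55,66); WM=63; [50,61) fires=11
i=17 t=10 v=5: DROP (t<63-1); WM=63
i=18 t=56 v=9: DROP (t<63-1); WM=63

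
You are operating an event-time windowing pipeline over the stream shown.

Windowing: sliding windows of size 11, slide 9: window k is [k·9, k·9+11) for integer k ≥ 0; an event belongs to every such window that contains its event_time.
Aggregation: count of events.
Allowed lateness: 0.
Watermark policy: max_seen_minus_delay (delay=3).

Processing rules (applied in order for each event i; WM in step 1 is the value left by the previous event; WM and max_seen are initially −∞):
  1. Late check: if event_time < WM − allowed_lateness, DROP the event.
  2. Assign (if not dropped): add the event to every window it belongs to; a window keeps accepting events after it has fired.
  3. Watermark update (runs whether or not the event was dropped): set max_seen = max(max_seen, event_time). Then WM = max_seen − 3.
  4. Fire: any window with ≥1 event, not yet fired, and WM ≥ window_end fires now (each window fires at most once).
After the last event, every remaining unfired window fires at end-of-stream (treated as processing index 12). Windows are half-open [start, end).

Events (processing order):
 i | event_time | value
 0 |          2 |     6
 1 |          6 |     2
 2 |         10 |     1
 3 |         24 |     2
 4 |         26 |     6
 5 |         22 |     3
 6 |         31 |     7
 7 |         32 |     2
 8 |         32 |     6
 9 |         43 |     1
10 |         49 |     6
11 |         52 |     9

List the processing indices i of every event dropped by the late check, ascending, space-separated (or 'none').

5

i=0 t=2 v=6: → [0,11); WM=-1
i=1 t=6 v=2: → [0,11); WM=3
i=2 t=10 v=1: → [9,20),[0,11); WM=7
i=3 t=24 v=2: → [18,29); WM=21; [0,11) fires=3 [9,20) fires=1
i=4 t=26 v=6: → [18,29); WM=23
i=5 t=22 v=3: DROP (t<23-0); WM=23
i=6 t=31 v=7: → [27,38); WM=28
i=7 t=32 v=2: → [27,38); WM=29; [18,29) fires=2
i=8 t=32 v=6: → [27,38); WM=29
i=9 t=43 v=1: → [36,47); WM=40; [27,38) fires=3
i=10 t=49 v=6: → [45,56); WM=46
i=11 t=52 v=9: → [45,56); WM=49; [36,47) fires=1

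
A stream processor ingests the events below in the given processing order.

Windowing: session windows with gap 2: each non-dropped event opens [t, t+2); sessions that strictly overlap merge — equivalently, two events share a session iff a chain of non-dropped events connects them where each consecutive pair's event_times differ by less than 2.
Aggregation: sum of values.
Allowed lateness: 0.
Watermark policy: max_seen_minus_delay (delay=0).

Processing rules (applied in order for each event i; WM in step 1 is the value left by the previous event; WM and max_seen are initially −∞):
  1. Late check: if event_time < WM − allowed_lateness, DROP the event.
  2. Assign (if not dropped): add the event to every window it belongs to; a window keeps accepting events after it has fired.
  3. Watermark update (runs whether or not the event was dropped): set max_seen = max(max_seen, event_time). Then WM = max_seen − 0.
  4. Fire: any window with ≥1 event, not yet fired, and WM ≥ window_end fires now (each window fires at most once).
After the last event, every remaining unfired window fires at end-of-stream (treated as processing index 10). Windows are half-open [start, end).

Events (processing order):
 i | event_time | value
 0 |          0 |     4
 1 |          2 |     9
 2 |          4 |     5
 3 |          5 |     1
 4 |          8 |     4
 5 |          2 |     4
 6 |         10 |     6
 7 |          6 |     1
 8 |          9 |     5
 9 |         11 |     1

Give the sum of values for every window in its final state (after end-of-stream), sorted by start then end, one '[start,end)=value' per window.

[0,2)=4 [2,4)=9 [4,7)=6 [8,10)=4 [10,13)=7

i=0 t=0 v=4: → [0,2); WM=0
i=1 t=2 v=9: → [2,4); WM=2
i=2 t=4 v=5: → [4,6); WM=4
i=3 t=5 v=1: → [4,7); WM=5
i=4 t=8 v=4: → [8,10); WM=8
i=5 t=2 v=4: DROP (t<8-0); WM=8
i=6 t=10 v=6: → [10,12); WM=10
i=7 t=6 v=1: DROP (t<10-0); WM=10
i=8 t=9 v=5: DROP (t<10-0); WM=10
i=9 t=11 v=1: → [10,13); WM=11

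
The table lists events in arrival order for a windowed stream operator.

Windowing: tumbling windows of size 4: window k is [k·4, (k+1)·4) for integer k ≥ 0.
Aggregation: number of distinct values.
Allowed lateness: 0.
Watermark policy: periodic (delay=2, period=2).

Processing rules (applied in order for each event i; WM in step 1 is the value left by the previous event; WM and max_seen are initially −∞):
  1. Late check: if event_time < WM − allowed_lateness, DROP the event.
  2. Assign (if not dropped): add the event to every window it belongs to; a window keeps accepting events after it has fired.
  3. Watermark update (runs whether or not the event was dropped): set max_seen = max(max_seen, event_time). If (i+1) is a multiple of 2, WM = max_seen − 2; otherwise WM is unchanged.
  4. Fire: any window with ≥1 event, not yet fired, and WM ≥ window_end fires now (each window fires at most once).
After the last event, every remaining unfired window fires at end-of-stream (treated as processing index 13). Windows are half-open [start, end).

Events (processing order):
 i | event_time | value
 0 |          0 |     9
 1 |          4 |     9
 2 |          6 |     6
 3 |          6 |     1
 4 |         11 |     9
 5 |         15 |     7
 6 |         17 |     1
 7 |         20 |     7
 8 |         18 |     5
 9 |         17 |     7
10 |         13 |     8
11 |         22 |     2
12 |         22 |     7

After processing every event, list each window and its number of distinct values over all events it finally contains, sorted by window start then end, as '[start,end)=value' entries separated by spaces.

i=0 t=0 v=9: → [0,4); WM=−∞
i=1 t=4 v=9: → [4,8); WM=2
i=2 t=6 v=6: → [4,8); WM=2
i=3 t=6 v=1: → [4,8); WM=4; [0,4) fires=1
i=4 t=11 v=9: → [8,12); WM=4
i=5 t=15 v=7: → [12,16); WM=13; [4,8) fires=3 [8,12) fires=1
i=6 t=17 v=1: → [16,20); WM=13
i=7 t=20 v=7: → [20,24); WM=18; [12,16) fires=1
i=8 t=18 v=5: → [16,20); WM=18
i=9 t=17 v=7: DROP (t<18-0); WM=18
i=10 t=13 v=8: DROP (t<18-0); WM=18
i=11 t=22 v=2: → [20,24); WM=20; [16,20) fires=2
i=12 t=22 v=7: → [20,24); WM=20

[0,4)=1 [4,8)=3 [8,12)=1 [12,16)=1 [16,20)=2 [20,24)=2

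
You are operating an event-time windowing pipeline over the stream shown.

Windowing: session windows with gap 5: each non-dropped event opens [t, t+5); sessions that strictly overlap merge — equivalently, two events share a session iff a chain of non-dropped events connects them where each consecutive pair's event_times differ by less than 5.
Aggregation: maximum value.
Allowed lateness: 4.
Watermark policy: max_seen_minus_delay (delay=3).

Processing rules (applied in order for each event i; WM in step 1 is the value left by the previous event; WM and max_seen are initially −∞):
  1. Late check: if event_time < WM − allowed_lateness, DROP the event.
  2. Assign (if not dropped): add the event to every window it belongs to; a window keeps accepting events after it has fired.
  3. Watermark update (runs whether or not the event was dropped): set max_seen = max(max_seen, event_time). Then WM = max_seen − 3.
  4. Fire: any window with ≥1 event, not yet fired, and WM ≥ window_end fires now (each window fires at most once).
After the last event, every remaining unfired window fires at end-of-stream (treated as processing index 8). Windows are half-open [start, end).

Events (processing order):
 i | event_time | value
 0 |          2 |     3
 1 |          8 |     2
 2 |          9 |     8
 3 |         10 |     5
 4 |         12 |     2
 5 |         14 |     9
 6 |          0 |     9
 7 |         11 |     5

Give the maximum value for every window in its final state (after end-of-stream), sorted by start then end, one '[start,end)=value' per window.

[2,7)=3 [8,19)=9

i=0 t=2 v=3: → [2,7); WM=-1
i=1 t=8 v=2: → [8,13); WM=5
i=2 t=9 v=8: → [8,14); WM=6
i=3 t=10 v=5: → [8,15); WM=7
i=4 t=12 v=2: → [8,17); WM=9
i=5 t=14 v=9: → [8,19); WM=11
i=6 t=0 v=9: DROP (t<11-4); WM=11
i=7 t=11 v=5: → [8,19); WM=11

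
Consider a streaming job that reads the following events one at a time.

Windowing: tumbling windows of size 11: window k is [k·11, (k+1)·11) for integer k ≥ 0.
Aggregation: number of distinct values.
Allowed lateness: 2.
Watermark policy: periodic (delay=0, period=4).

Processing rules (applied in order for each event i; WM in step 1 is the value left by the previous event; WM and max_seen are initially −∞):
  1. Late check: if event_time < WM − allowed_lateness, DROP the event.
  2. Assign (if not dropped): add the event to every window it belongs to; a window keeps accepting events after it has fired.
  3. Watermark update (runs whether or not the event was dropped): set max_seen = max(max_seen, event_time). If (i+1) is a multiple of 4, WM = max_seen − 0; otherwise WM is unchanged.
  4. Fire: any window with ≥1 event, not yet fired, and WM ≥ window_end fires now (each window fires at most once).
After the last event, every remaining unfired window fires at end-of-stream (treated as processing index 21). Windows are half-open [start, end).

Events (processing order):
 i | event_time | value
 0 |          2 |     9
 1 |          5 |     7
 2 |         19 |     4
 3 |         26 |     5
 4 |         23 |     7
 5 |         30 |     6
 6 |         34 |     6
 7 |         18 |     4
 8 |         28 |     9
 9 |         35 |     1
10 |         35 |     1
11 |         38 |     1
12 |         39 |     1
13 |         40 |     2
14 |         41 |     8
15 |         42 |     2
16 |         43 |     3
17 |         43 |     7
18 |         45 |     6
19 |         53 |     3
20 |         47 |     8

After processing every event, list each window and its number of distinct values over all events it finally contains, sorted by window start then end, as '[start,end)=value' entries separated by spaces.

i=0 t=2 v=9: → [0,11); WM=−∞
i=1 t=5 v=7: → [0,11); WM=−∞
i=2 t=19 v=4: → [11,22); WM=−∞
i=3 t=26 v=5: → [22,33); WM=26; [0,11) fires=2 [11,22) fires=1
i=4 t=23 v=7: DROP (t<26-2); WM=26
i=5 t=30 v=6: → [22,33); WM=26
i=6 t=34 v=6: → [33,44); WM=26
i=7 t=18 v=4: DROP (t<26-2); WM=34; [22,33) fires=2
i=8 t=28 v=9: DROP (t<34-2); WM=34
i=9 t=35 v=1: → [33,44); WM=34
i=10 t=35 v=1: → [33,44); WM=34
i=11 t=38 v=1: → [33,44); WM=38
i=12 t=39 v=1: → [33,44); WM=38
i=13 t=40 v=2: → [33,44); WM=38
i=14 t=41 v=8: → [33,44); WM=38
i=15 t=42 v=2: → [33,44); WM=42
i=16 t=43 v=3: → [33,44); WM=42
i=17 t=43 v=7: → [33,44); WM=42
i=18 t=45 v=6: → [44,55); WM=42
i=19 t=53 v=3: → [44,55); WM=53; [33,44) fires=6
i=20 t=47 v=8: DROP (t<53-2); WM=53

[0,11)=2 [11,22)=1 [22,33)=2 [33,44)=6 [44,55)=2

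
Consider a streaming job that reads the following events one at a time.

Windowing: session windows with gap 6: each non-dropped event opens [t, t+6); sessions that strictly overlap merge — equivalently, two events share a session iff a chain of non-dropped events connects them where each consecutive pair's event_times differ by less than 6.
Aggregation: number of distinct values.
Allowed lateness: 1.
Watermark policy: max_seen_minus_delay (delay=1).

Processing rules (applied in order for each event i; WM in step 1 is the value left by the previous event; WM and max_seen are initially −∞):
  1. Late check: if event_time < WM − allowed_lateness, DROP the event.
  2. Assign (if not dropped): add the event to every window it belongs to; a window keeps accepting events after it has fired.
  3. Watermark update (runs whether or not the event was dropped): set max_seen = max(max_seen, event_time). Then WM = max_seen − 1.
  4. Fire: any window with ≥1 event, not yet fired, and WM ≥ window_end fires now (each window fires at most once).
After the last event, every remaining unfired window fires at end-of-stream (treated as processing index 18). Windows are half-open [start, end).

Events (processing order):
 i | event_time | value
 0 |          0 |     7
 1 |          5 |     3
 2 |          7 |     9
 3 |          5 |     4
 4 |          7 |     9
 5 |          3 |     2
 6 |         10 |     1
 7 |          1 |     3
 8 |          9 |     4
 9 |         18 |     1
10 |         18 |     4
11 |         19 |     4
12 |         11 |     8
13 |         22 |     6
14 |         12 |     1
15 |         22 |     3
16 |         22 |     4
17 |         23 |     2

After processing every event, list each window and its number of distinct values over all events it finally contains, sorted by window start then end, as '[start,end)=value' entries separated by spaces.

i=0 t=0 v=7: → [0,6); WM=-1
i=1 t=5 v=3: → [0,11); WM=4
i=2 t=7 v=9: → [0,13); WM=6
i=3 t=5 v=4: → [0,13); WM=6
i=4 t=7 v=9: → [0,13); WM=6
i=5 t=3 v=2: DROP (t<6-1); WM=6
i=6 t=10 v=1: → [0,16); WM=9
i=7 t=1 v=3: DROP (t<9-1); WM=9
i=8 t=9 v=4: → [0,16); WM=9
i=9 t=18 v=1: → [18,24); WM=17
i=10 t=18 v=4: → [18,24); WM=17
i=11 t=19 v=4: → [18,25); WM=18
i=12 t=11 v=8: DROP (t<18-1); WM=18
i=13 t=22 v=6: → [18,28); WM=21
i=14 t=12 v=1: DROP (t<21-1); WM=21
i=15 t=22 v=3: → [18,28); WM=21
i=16 t=22 v=4: → [18,28); WM=21
i=17 t=23 v=2: → [18,29); WM=22

[0,16)=5 [18,29)=5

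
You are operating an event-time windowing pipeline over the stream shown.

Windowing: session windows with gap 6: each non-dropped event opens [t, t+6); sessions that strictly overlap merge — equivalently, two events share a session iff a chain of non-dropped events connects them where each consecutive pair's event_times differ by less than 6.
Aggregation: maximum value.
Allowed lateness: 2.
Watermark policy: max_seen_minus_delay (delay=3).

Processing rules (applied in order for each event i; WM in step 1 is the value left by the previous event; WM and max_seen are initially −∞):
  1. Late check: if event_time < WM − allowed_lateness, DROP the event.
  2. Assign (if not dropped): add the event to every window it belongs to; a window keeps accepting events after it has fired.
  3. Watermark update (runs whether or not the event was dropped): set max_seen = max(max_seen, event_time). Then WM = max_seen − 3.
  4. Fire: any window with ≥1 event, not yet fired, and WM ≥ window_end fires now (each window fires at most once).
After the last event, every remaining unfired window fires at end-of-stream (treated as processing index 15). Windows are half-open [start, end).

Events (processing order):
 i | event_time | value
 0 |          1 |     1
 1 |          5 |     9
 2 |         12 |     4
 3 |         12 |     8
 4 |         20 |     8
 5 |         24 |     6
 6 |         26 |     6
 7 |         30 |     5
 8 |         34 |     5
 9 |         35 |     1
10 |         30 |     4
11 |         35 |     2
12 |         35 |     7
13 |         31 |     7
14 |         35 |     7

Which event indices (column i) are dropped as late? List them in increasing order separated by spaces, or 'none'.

none

i=0 t=1 v=1: → [1,7); WM=-2
i=1 t=5 v=9: → [1,11); WM=2
i=2 t=12 v=4: → [12,18); WM=9
i=3 t=12 v=8: → [12,18); WM=9
i=4 t=20 v=8: → [20,26); WM=17
i=5 t=24 v=6: → [20,30); WM=21
i=6 t=26 v=6: → [20,32); WM=23
i=7 t=30 v=5: → [20,36); WM=27
i=8 t=34 v=5: → [20,40); WM=31
i=9 t=35 v=1: → [20,41); WM=32
i=10 t=30 v=4: → [20,41); WM=32
i=11 t=35 v=2: → [20,41); WM=32
i=12 t=35 v=7: → [20,41); WM=32
i=13 t=31 v=7: → [20,41); WM=32
i=14 t=35 v=7: → [20,41); WM=32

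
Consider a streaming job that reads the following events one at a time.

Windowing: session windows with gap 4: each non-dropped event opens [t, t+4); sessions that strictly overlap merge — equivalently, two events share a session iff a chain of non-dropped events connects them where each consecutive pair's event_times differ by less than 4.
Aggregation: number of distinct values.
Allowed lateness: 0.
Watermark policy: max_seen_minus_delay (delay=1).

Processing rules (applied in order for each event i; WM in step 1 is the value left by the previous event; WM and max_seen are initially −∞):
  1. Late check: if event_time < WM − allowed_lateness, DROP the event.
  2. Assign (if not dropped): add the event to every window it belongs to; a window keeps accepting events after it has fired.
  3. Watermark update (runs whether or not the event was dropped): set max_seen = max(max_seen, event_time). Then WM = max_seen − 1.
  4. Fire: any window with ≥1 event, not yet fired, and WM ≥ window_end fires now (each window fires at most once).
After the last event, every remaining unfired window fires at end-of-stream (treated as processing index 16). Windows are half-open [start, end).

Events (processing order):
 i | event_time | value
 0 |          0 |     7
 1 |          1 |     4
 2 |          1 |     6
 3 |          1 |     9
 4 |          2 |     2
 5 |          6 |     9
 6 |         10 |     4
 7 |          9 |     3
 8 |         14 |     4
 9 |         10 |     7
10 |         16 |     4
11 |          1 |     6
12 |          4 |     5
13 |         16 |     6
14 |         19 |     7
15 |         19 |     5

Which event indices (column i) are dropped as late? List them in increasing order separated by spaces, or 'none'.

9 11 12

i=0 t=0 v=7: → [0,4); WM=-1
i=1 t=1 v=4: → [0,5); WM=0
i=2 t=1 v=6: → [0,5); WM=0
i=3 t=1 v=9: → [0,5); WM=0
i=4 t=2 v=2: → [0,6); WM=1
i=5 t=6 v=9: → [6,10); WM=5
i=6 t=10 v=4: → [10,14); WM=9
i=7 t=9 v=3: → [6,14); WM=9
i=8 t=14 v=4: → [14,18); WM=13
i=9 t=10 v=7: DROP (t<13-0); WM=13
i=10 t=16 v=4: → [14,20); WM=15
i=11 t=1 v=6: DROP (t<15-0); WM=15
i=12 t=4 v=5: DROP (t<15-0); WM=15
i=13 t=16 v=6: → [14,20); WM=15
i=14 t=19 v=7: → [14,23); WM=18
i=15 t=19 v=5: → [14,23); WM=18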